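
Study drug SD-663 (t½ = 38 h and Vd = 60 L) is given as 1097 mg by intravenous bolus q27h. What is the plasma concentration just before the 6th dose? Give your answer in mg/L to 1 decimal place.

f = (1/2)^(τ/t½) = (1/2)^(27/38) ≈ 0.6111.
C₀ = D/Vd = 1097/60 ≈ 18.283 mg/L.
Before the 6th dose, 5 doses have been given. Superposition: Cmin = C₀·(f + f² + … + f^5).
≈ 18.283 × (0.6111 + 0.3734 + 0.2282 + 0.1395 + 0.0852) ≈ 18.283 × 1.4374 ≈ 26.280 mg/L.

26.3 mg/L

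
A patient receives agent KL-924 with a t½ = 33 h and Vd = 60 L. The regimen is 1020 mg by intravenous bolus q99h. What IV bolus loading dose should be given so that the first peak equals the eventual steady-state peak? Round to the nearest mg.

f = (1/2)^(99/33) ≈ 0.125000; accumulation ratio R = 1/(1−f) ≈ 1.14286.
Loading dose to hit Cmax,ss on first dose: D_load = D_maint·R ≈ 1020 × 1.14286 ≈ 1165.72 mg.

1166 mg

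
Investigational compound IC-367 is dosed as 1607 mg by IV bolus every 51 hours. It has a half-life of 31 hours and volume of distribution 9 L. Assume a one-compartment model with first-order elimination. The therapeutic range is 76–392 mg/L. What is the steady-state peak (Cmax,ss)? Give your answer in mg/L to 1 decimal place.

k = ln2/t½ = ln2/31 ≈ 0.022360 h⁻¹; fraction remaining f = e^(−kτ) = e^(−0.022360×51) ≈ 0.3197.
Accumulation ratio R = 1/(1 − f) ≈ 1/0.6803 ≈ 1.4699.
Each bolus raises the concentration by D/Vd = 1607/9 ≈ 178.556 mg/L.
Cmax,ss = C₀/(1 − f) ≈ 178.556/0.6803 ≈ 262.467 mg/L.
Peak 262.5 mg/L vs MTC 392 mg/L: below toxic threshold.

262.5 mg/L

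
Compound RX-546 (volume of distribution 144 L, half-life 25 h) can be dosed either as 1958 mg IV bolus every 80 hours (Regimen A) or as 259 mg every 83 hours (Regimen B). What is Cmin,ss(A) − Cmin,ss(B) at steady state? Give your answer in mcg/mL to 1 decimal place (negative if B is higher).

1.5 mcg/mL

Regimen A: f = (1/2)^(80/25) ≈ 0.1088; Cmin,ss = (1958/144)·f/(1−f) ≈ 1.660 mcg/mL.
Regimen B: f = (1/2)^(83/25) ≈ 0.1001; Cmin,ss = (259/144)·f/(1−f) ≈ 0.200 mcg/mL.
Difference ≈ 1.660 − 0.200 ≈ 1.460 mcg/mL.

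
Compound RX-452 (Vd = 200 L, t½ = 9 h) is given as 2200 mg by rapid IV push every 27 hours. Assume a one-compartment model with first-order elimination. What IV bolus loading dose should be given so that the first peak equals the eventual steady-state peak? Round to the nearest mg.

f = (1/2)^(27/9) ≈ 0.125000; accumulation ratio R = 1/(1−f) ≈ 1.14286.
Loading dose to hit Cmax,ss on first dose: D_load = D_maint·R ≈ 2200 × 1.14286 ≈ 2514.29 mg.

2514 mg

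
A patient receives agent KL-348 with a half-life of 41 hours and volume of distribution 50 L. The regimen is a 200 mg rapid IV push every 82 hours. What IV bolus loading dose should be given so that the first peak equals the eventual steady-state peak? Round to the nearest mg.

267 mg

f = (1/2)^(82/41) ≈ 0.250000; accumulation ratio R = 1/(1−f) ≈ 1.33333.
Loading dose to hit Cmax,ss on first dose: D_load = D_maint·R ≈ 200 × 1.33333 ≈ 266.67 mg.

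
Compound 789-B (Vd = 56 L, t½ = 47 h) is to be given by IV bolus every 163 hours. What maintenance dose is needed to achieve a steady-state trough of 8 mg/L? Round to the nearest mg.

τ/t½ = 163/47 ≈ 3.4681, so f = (1/2)^(163/47) ≈ 0.090365.
Cmin,ss = (D/Vd)·f/(1−f), so D = Cmin,ss·Vd·(1−f)/f.
D = 8 × 56 × (1−f)/f ≈ 8 × 56 × 10.06623 ≈ 4509.67 mg.

4510 mg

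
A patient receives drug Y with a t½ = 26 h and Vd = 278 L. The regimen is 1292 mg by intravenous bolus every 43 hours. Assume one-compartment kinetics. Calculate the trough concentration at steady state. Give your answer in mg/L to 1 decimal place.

2.2 mg/L

k = ln2/t½ = ln2/26 ≈ 0.026660 h⁻¹; fraction remaining f = e^(−kτ) = e^(−0.026660×43) ≈ 0.3178.
Single-dose peak C₀ = D/Vd = 1292/278 ≈ 4.647 mg/L.
Steady-state trough Cmin,ss = C₀·f/(1−f) ≈ 4.647 × 0.3178/0.6822 ≈ 2.165 mg/L.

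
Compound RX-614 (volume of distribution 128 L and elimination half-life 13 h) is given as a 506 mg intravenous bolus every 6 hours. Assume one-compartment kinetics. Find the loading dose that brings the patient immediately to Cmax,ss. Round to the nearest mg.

1848 mg

f = (1/2)^(6/13) ≈ 0.726211; accumulation ratio R = 1/(1−f) ≈ 3.65245.
Loading dose to hit Cmax,ss on first dose: D_load = D_maint·R ≈ 506 × 3.65245 ≈ 1848.14 mg.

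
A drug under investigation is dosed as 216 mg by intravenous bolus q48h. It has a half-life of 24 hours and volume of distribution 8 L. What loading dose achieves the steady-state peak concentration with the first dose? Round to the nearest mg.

288 mg

f = (1/2)^(48/24) ≈ 0.250000; accumulation ratio R = 1/(1−f) ≈ 1.33333.
Loading dose to hit Cmax,ss on first dose: D_load = D_maint·R ≈ 216 × 1.33333 ≈ 288.00 mg.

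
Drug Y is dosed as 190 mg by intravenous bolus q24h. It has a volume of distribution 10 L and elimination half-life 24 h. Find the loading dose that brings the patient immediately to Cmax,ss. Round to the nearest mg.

380 mg

f = (1/2)^(24/24) ≈ 0.500000; accumulation ratio R = 1/(1−f) ≈ 2.00000.
Loading dose to hit Cmax,ss on first dose: D_load = D_maint·R ≈ 190 × 2.00000 ≈ 380.00 mg.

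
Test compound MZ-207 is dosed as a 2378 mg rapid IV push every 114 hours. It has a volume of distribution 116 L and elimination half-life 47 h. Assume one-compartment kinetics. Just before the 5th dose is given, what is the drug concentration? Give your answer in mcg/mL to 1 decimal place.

4.7 mcg/mL

f = (1/2)^(τ/t½) = (1/2)^(114/47) ≈ 0.1861.
C₀ = D/Vd = 2378/116 ≈ 20.500 mcg/mL.
Before the 5th dose, 4 doses have been given. Superposition: Cmin = C₀·(f + f² + … + f^4).
≈ 20.500 × (0.1861 + 0.0346 + 0.0064 + 0.0012) ≈ 20.500 × 0.2283 ≈ 4.680 mcg/mL.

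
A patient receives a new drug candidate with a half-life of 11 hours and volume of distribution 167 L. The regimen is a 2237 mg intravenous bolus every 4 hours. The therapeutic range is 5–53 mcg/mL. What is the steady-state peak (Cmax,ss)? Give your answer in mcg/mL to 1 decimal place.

Over one 4-h interval, 4/11 ≈ 0.36364 half-lives elapse, leaving f ≈ 0.7772 of each dose.
At steady state, accumulation factor R = 1/(1 − e^(−kτ)) ≈ 4.4883.
Each bolus raises the concentration by D/Vd = 2237/167 ≈ 13.395 mcg/mL.
Cmax,ss = C₀/(1 − f) ≈ 13.395/0.2228 ≈ 60.121 mcg/mL.
Peak 60.1 mcg/mL vs MTC 53 mcg/mL: exceeds toxic threshold.

60.1 mcg/mL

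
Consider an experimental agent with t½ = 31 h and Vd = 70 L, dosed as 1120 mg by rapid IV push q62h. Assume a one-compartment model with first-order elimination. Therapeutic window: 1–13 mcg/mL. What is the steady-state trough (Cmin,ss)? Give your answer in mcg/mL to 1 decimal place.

5.3 mcg/mL

The dosing interval is 2 half-lives, so f = 2^(−2) = 0.25.
Accumulation ratio R = 1/(1 − f) = 1/0.75 = 4/3.
Single-dose peak C₀ = D/Vd = 1120/70 = 16 mcg/mL.
Steady-state peak Cmax,ss = C₀·R = 16 × 4/3 ≈ 21.333 mcg/mL.
Steady-state trough Cmin,ss = Cmax,ss·f ≈ 21.333 × 0.25 ≈ 5.333 mcg/mL.
Trough 5.3 mcg/mL vs MEC 1 mcg/mL: adequate.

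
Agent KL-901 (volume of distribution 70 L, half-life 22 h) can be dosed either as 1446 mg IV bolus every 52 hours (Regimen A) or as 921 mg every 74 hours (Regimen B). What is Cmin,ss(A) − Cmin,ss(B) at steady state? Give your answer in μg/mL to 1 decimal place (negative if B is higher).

3.6 μg/mL

Regimen A: f = (1/2)^(52/22) ≈ 0.1943; Cmin,ss = (1446/70)·f/(1−f) ≈ 4.982 μg/mL.
Regimen B: f = (1/2)^(74/22) ≈ 0.0972; Cmin,ss = (921/70)·f/(1−f) ≈ 1.417 μg/mL.
Difference ≈ 4.982 − 1.417 ≈ 3.565 μg/mL.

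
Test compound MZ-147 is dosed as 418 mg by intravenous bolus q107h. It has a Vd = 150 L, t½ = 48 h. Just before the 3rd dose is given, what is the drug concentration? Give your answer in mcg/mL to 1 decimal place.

f = (1/2)^(τ/t½) = (1/2)^(107/48) ≈ 0.2133.
C₀ = D/Vd = 418/150 ≈ 2.787 mcg/mL.
Before the 3rd dose, 2 doses have been given. Superposition: Cmin = C₀·(f + f²).
≈ 2.787 × (0.2133 + 0.0455) ≈ 2.787 × 0.2588 ≈ 0.721 mcg/mL.

0.7 mcg/mL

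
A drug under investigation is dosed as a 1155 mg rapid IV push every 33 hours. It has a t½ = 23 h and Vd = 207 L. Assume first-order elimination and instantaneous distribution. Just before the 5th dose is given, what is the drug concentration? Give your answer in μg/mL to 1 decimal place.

f = (1/2)^(τ/t½) = (1/2)^(33/23) ≈ 0.3699.
C₀ = D/Vd = 1155/207 ≈ 5.580 μg/mL.
Before the 5th dose, 4 doses have been given. Superposition: Cmin = C₀·(f + f² + … + f^4).
≈ 5.580 × (0.3699 + 0.1368 + 0.0506 + 0.0187) ≈ 5.580 × 0.5760 ≈ 3.214 μg/mL.

3.2 μg/mL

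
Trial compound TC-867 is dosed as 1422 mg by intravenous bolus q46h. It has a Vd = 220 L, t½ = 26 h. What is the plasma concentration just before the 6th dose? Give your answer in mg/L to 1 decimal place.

2.7 mg/L

f = (1/2)^(τ/t½) = (1/2)^(46/26) ≈ 0.2934.
C₀ = D/Vd = 1422/220 ≈ 6.464 mg/L.
Before the 6th dose, 5 doses have been given. Superposition: Cmin = C₀·(f + f² + … + f^5).
≈ 6.464 × (0.2934 + 0.0861 + 0.0253 + 0.0074 + 0.0022) ≈ 6.464 × 0.4144 ≈ 2.679 mg/L.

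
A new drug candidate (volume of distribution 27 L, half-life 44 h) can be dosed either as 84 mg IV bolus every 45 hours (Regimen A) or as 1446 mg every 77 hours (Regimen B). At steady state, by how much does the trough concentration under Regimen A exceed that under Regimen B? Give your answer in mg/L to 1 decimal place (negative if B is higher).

-19.6 mg/L

Regimen A: f = (1/2)^(45/44) ≈ 0.4922; Cmin,ss = (84/27)·f/(1−f) ≈ 3.016 mg/L.
Regimen B: f = (1/2)^(77/44) ≈ 0.2973; Cmin,ss = (1446/27)·f/(1−f) ≈ 22.658 mg/L.
Difference ≈ 3.016 − 22.658 ≈ -19.642 mg/L.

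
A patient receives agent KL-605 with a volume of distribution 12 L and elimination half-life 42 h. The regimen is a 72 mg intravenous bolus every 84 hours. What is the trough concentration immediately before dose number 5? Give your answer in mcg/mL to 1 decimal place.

2.0 mcg/mL

f = (1/2)^(τ/t½) = (1/2)^(84/42) ≈ 0.2500.
C₀ = D/Vd = 72/12 ≈ 6.000 mcg/mL.
Before the 5th dose, 4 doses have been given. Superposition: Cmin = C₀·(f + f² + … + f^4).
≈ 6.000 × (0.2500 + 0.0625 + 0.0156 + 0.0039) ≈ 6.000 × 0.3320 ≈ 1.992 mcg/mL.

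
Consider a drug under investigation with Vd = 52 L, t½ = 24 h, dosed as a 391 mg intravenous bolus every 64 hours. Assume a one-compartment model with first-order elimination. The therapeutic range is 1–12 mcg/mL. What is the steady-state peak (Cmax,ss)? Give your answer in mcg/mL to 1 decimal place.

τ/t½ = 64/24 ≈ 2.6667, so fraction remaining f = (1/2)^(64/24) ≈ 0.1575.
Accumulation ratio R = 1/(1 − f) ≈ 1/0.8425 ≈ 1.1869.
Single-dose peak C₀ = D/Vd = 391/52 ≈ 7.519 mcg/mL.
Cmax,ss = C₀/(1 − f) ≈ 7.519/0.8425 ≈ 8.925 mcg/mL.
Peak 8.9 mcg/mL vs MTC 12 mcg/mL: below toxic threshold.

8.9 mcg/mL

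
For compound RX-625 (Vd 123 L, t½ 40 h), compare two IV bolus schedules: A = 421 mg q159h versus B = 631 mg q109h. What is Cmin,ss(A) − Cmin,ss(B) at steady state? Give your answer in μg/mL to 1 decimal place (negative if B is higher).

-0.7 μg/mL

Regimen A: f = (1/2)^(159/40) ≈ 0.0636; Cmin,ss = (421/123)·f/(1−f) ≈ 0.232 μg/mL.
Regimen B: f = (1/2)^(109/40) ≈ 0.1512; Cmin,ss = (631/123)·f/(1−f) ≈ 0.914 μg/mL.
Difference ≈ 0.232 − 0.914 ≈ -0.682 μg/mL.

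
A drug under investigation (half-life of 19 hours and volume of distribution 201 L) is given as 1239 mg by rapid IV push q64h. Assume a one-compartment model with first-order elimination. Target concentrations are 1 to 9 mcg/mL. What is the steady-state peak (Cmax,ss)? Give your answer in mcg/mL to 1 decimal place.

τ/t½ = 64/19 ≈ 3.3684, so fraction remaining f = (1/2)^(64/19) ≈ 0.0968.
At steady state, accumulation factor R = 1/(1 − e^(−kτ)) ≈ 1.1072.
Each bolus raises the concentration by D/Vd = 1239/201 ≈ 6.164 mcg/mL.
Steady-state peak Cmax,ss = C₀·R ≈ 6.164 × 1.1072 ≈ 6.825 mcg/mL.
Peak 6.8 mcg/mL vs MTC 9 mcg/mL: below toxic threshold.

6.8 mcg/mL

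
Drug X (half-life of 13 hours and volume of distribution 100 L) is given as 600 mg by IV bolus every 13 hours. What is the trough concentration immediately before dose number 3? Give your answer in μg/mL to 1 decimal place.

f = (1/2)^(τ/t½) = (1/2)^(13/13) ≈ 0.5000.
C₀ = D/Vd = 600/100 ≈ 6.000 μg/mL.
Before the 3rd dose, 2 doses have been given. Superposition: Cmin = C₀·(f + f²).
≈ 6.000 × (0.5000 + 0.2500) ≈ 6.000 × 0.7500 ≈ 4.500 μg/mL.

4.5 μg/mL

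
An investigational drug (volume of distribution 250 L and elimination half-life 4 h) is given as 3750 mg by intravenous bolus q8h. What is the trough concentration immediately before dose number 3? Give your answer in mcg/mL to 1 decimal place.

4.7 mcg/mL

f = (1/2)^(τ/t½) = (1/2)^(8/4) ≈ 0.2500.
C₀ = D/Vd = 3750/250 ≈ 15.000 mcg/mL.
Before the 3rd dose, 2 doses have been given. Superposition: Cmin = C₀·(f + f²).
≈ 15.000 × (0.2500 + 0.0625) ≈ 15.000 × 0.3125 ≈ 4.688 mcg/mL.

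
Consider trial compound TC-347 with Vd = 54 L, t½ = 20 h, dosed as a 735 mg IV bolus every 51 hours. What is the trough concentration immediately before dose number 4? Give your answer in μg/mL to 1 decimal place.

2.8 μg/mL

f = (1/2)^(τ/t½) = (1/2)^(51/20) ≈ 0.1708.
C₀ = D/Vd = 735/54 ≈ 13.611 μg/mL.
Before the 4th dose, 3 doses have been given. Superposition: Cmin = C₀·(f + f² + … + f^3).
≈ 13.611 × (0.1708 + 0.0292 + 0.0050) ≈ 13.611 × 0.2050 ≈ 2.790 μg/mL.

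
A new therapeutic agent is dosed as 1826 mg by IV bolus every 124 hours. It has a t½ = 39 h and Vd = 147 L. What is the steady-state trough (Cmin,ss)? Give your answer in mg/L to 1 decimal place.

Over one 124-h interval, 124/39 ≈ 3.1795 half-lives elapse, leaving f ≈ 0.1104 of each dose.
Accumulation ratio R = 1/(1 − f) ≈ 1/0.8896 ≈ 1.1241.
Single-dose peak C₀ = D/Vd = 1826/147 ≈ 12.422 mg/L.
Steady-state peak Cmax,ss = C₀·R ≈ 12.422 × 1.1241 ≈ 13.964 mg/L.
Steady-state trough Cmin,ss = Cmax,ss·f ≈ 13.964 × 0.1104 ≈ 1.542 mg/L.

1.5 mg/L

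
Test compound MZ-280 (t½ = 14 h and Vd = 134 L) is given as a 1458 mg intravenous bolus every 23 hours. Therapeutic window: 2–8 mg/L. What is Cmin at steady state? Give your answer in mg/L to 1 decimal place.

Over one 23-h interval, 23/14 ≈ 1.6429 half-lives elapse, leaving f ≈ 0.3202 of each dose.
Accumulation ratio R = 1/(1 − f) ≈ 1/0.6798 ≈ 1.4710.
Single-dose peak C₀ = D/Vd = 1458/134 ≈ 10.881 mg/L.
Cmax,ss = C₀/(1 − f) ≈ 10.881/0.6798 ≈ 16.006 mg/L.
One interval later, Cmin,ss = Cmax,ss·e^(−kτ) ≈ 16.006 × 0.3202 ≈ 5.125 mg/L.
Trough 5.1 mg/L vs MEC 2 mg/L: adequate.

5.1 mg/L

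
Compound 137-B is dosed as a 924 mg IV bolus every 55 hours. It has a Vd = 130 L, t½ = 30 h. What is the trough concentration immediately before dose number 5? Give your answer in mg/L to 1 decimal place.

2.8 mg/L

f = (1/2)^(τ/t½) = (1/2)^(55/30) ≈ 0.2806.
C₀ = D/Vd = 924/130 ≈ 7.108 mg/L.
Before the 5th dose, 4 doses have been given. Superposition: Cmin = C₀·(f + f² + … + f^4).
≈ 7.108 × (0.2806 + 0.0787 + 0.0221 + 0.0062) ≈ 7.108 × 0.3876 ≈ 2.755 mg/L.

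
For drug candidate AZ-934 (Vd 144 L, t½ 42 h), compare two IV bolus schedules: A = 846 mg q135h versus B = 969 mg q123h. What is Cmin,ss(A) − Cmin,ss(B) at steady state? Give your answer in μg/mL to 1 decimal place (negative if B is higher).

Regimen A: f = (1/2)^(135/42) ≈ 0.1077; Cmin,ss = (846/144)·f/(1−f) ≈ 0.709 μg/mL.
Regimen B: f = (1/2)^(123/42) ≈ 0.1313; Cmin,ss = (969/144)·f/(1−f) ≈ 1.017 μg/mL.
Difference ≈ 0.709 − 1.017 ≈ -0.308 μg/mL.

-0.3 μg/mL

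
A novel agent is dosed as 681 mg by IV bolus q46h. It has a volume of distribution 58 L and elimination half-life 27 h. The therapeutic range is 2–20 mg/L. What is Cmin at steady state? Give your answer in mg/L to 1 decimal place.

5.2 mg/L

τ/t½ = 46/27 ≈ 1.7037, so fraction remaining f = (1/2)^(46/27) ≈ 0.3070.
At steady state, accumulation factor R = 1/(1 − e^(−kτ)) ≈ 1.4430.
Each bolus raises the concentration by D/Vd = 681/58 ≈ 11.741 mg/L.
Steady-state peak Cmax,ss = C₀·R ≈ 11.741 × 1.4430 ≈ 16.942 mg/L.
One interval later, Cmin,ss = Cmax,ss·e^(−kτ) ≈ 16.942 × 0.3070 ≈ 5.201 mg/L.
Trough 5.2 mg/L vs MEC 2 mg/L: adequate.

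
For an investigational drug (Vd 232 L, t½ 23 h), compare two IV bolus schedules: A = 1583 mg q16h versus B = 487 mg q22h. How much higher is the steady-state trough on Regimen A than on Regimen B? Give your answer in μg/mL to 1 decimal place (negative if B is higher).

8.8 μg/mL

Regimen A: f = (1/2)^(16/23) ≈ 0.6174; Cmin,ss = (1583/232)·f/(1−f) ≈ 11.011 μg/mL.
Regimen B: f = (1/2)^(22/23) ≈ 0.5153; Cmin,ss = (487/232)·f/(1−f) ≈ 2.232 μg/mL.
Difference ≈ 11.011 − 2.232 ≈ 8.779 μg/mL.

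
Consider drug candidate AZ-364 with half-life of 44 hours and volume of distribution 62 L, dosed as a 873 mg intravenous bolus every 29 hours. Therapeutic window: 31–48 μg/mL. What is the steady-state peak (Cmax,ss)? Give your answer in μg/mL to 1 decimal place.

38.4 μg/mL

Over one 29-h interval, 29/44 ≈ 0.65909 half-lives elapse, leaving f ≈ 0.6333 of each dose.
Accumulation ratio R = 1/(1 − f) ≈ 1/0.3667 ≈ 2.7270.
Single-dose peak C₀ = D/Vd = 873/62 ≈ 14.081 μg/mL.
Steady-state peak Cmax,ss = C₀·R ≈ 14.081 × 2.7270 ≈ 38.399 μg/mL.
Peak 38.4 μg/mL vs MTC 48 μg/mL: below toxic threshold.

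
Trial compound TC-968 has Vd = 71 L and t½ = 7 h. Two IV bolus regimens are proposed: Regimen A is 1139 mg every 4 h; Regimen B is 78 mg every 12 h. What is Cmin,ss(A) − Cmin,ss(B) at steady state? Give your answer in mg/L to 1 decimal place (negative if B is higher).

32.5 mg/L

Regimen A: f = (1/2)^(4/7) ≈ 0.6730; Cmin,ss = (1139/71)·f/(1−f) ≈ 33.017 mg/L.
Regimen B: f = (1/2)^(12/7) ≈ 0.3048; Cmin,ss = (78/71)·f/(1−f) ≈ 0.482 mg/L.
Difference ≈ 33.017 − 0.482 ≈ 32.535 mg/L.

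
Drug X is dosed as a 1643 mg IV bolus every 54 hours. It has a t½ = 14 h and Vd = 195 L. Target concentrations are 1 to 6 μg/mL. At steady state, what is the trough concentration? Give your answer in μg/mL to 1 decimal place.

τ/t½ = 54/14 ≈ 3.8571, so fraction remaining f = (1/2)^(54/14) ≈ 0.0690.
Accumulation ratio R = 1/(1 − f) ≈ 1/0.9310 ≈ 1.0741.
Single-dose peak C₀ = D/Vd = 1643/195 ≈ 8.426 μg/mL.
Steady-state peak Cmax,ss = C₀·R ≈ 8.426 × 1.0741 ≈ 9.050 μg/mL.
Steady-state trough Cmin,ss = Cmax,ss·f ≈ 9.050 × 0.0690 ≈ 0.624 μg/mL.
Trough 0.6 μg/mL vs MEC 1 μg/mL: subtherapeutic.

0.6 μg/mL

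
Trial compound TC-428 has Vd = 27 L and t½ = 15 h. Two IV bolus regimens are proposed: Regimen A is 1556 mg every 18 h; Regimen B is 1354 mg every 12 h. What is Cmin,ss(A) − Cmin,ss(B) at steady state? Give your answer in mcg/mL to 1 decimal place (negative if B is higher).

Regimen A: f = (1/2)^(18/15) ≈ 0.4353; Cmin,ss = (1556/27)·f/(1−f) ≈ 44.424 mcg/mL.
Regimen B: f = (1/2)^(12/15) ≈ 0.5743; Cmin,ss = (1354/27)·f/(1−f) ≈ 67.653 mcg/mL.
Difference ≈ 44.424 − 67.653 ≈ -23.229 mcg/mL.

-23.2 mcg/mL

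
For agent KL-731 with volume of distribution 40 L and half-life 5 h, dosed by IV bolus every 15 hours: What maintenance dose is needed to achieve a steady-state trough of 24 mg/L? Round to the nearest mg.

6720 mg

τ/t½ = 15/5 ≈ 3, so f = (1/2)^(15/5) ≈ 0.125000.
Cmin,ss = (D/Vd)·f/(1−f), so D = Cmin,ss·Vd·(1−f)/f.
D = 24 × 40 × (1−f)/f ≈ 24 × 40 × 7.00000 ≈ 6720.00 mg.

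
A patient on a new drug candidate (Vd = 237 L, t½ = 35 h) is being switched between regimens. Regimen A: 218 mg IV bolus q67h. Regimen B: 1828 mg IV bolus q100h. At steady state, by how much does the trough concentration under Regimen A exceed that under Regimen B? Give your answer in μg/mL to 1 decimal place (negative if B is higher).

-0.9 μg/mL

Regimen A: f = (1/2)^(67/35) ≈ 0.2653; Cmin,ss = (218/237)·f/(1−f) ≈ 0.332 μg/mL.
Regimen B: f = (1/2)^(100/35) ≈ 0.1380; Cmin,ss = (1828/237)·f/(1−f) ≈ 1.235 μg/mL.
Difference ≈ 0.332 − 1.235 ≈ -0.903 μg/mL.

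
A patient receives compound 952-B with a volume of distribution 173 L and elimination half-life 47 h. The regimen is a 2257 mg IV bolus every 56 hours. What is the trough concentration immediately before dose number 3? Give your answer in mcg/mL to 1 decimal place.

f = (1/2)^(τ/t½) = (1/2)^(56/47) ≈ 0.4379.
C₀ = D/Vd = 2257/173 ≈ 13.046 mcg/mL.
Before the 3rd dose, 2 doses have been given. Superposition: Cmin = C₀·(f + f²).
≈ 13.046 × (0.4379 + 0.1918) ≈ 13.046 × 0.6297 ≈ 8.215 mcg/mL.

8.2 mcg/mL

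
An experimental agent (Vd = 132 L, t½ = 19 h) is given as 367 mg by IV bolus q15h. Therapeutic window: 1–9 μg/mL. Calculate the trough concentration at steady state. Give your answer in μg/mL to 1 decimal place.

3.8 μg/mL

k = ln2/t½ = ln2/19 ≈ 0.036481 h⁻¹; fraction remaining f = e^(−kτ) = e^(−0.036481×15) ≈ 0.5786.
Each bolus raises the concentration by D/Vd = 367/132 ≈ 2.780 μg/mL.
Steady-state trough Cmin,ss = C₀·f/(1−f) ≈ 2.780 × 0.5786/0.4214 ≈ 3.817 μg/mL.
Trough 3.8 μg/mL vs MEC 1 μg/mL: adequate.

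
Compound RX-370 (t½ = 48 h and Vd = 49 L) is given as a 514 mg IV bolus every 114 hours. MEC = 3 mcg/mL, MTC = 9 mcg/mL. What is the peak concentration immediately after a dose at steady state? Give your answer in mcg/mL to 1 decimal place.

τ/t½ = 114/48 ≈ 2.375, so fraction remaining f = (1/2)^(114/48) ≈ 0.1928.
Accumulation ratio R = 1/(1 − f) ≈ 1/0.8072 ≈ 1.2389.
Each bolus raises the concentration by D/Vd = 514/49 ≈ 10.490 mcg/mL.
Cmax,ss = C₀/(1 − f) ≈ 10.490/0.8072 ≈ 12.996 mcg/mL.
Peak 13.0 mcg/mL vs MTC 9 mcg/mL: exceeds toxic threshold.

13.0 mcg/mL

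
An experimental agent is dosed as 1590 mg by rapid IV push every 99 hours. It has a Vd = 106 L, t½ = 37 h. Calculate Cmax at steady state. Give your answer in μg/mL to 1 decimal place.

Over one 99-h interval, 99/37 ≈ 2.6757 half-lives elapse, leaving f ≈ 0.1565 of each dose.
Accumulation ratio R = 1/(1 − f) ≈ 1/0.8435 ≈ 1.1855.
Single-dose peak C₀ = D/Vd = 1590/106 ≈ 15.000 μg/mL.
Steady-state peak Cmax,ss = C₀·R ≈ 15.000 × 1.1855 ≈ 17.782 μg/mL.

17.8 μg/mL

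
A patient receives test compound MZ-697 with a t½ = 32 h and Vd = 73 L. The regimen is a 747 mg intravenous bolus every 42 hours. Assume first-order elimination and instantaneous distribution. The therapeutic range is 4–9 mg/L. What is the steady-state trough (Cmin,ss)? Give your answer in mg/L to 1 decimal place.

Over one 42-h interval, 42/32 ≈ 1.3125 half-lives elapse, leaving f ≈ 0.4026 of each dose.
Accumulation ratio R = 1/(1 − f) ≈ 1/0.5974 ≈ 1.6739.
Each bolus raises the concentration by D/Vd = 747/73 ≈ 10.233 mg/L.
Cmax,ss = C₀/(1 − f) ≈ 10.233/0.5974 ≈ 17.129 mg/L.
Steady-state trough Cmin,ss = Cmax,ss·f ≈ 17.129 × 0.4026 ≈ 6.896 mg/L.
Trough 6.9 mg/L vs MEC 4 mg/L: adequate.

6.9 mg/L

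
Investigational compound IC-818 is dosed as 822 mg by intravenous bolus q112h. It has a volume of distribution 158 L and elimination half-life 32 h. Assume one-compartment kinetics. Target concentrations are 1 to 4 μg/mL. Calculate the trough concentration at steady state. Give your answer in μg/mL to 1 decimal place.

k = ln2/t½ = ln2/32 ≈ 0.021661 h⁻¹; fraction remaining f = e^(−kτ) = e^(−0.021661×112) ≈ 0.0884.
Single-dose peak C₀ = D/Vd = 822/158 ≈ 5.203 μg/mL.
Steady-state trough Cmin,ss = C₀·f/(1−f) ≈ 5.203 × 0.0884/0.9116 ≈ 0.505 μg/mL.
Trough 0.5 μg/mL vs MEC 1 μg/mL: subtherapeutic.

0.5 μg/mL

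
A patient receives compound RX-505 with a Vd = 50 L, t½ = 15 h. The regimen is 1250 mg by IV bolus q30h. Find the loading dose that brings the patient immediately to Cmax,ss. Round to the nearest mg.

1667 mg

f = (1/2)^(30/15) ≈ 0.250000; accumulation ratio R = 1/(1−f) ≈ 1.33333.
Loading dose to hit Cmax,ss on first dose: D_load = D_maint·R ≈ 1250 × 1.33333 ≈ 1666.66 mg.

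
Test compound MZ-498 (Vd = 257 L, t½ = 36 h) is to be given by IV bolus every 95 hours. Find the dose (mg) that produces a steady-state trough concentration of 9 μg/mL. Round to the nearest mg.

12094 mg

τ/t½ = 95/36 ≈ 2.6389, so f = (1/2)^(95/36) ≈ 0.160552.
Cmin,ss = (D/Vd)·f/(1−f), so D = Cmin,ss·Vd·(1−f)/f.
D = 9 × 257 × (1−f)/f ≈ 9 × 257 × 5.22851 ≈ 12093.54 mg.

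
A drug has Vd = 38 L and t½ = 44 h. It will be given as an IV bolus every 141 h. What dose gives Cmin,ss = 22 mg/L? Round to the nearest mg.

τ/t½ = 141/44 ≈ 3.2045, so f = (1/2)^(141/44) ≈ 0.108477.
Cmin,ss = (D/Vd)·f/(1−f), so D = Cmin,ss·Vd·(1−f)/f.
D = 22 × 38 × (1−f)/f ≈ 22 × 38 × 8.21854 ≈ 6870.70 mg.

6871 mg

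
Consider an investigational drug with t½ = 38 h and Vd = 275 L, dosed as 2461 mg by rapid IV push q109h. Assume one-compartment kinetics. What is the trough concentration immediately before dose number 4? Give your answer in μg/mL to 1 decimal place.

1.4 μg/mL

f = (1/2)^(τ/t½) = (1/2)^(109/38) ≈ 0.1369.
C₀ = D/Vd = 2461/275 ≈ 8.949 μg/mL.
Before the 4th dose, 3 doses have been given. Superposition: Cmin = C₀·(f + f² + … + f^3).
≈ 8.949 × (0.1369 + 0.0187 + 0.0026) ≈ 8.949 × 0.1582 ≈ 1.416 μg/mL.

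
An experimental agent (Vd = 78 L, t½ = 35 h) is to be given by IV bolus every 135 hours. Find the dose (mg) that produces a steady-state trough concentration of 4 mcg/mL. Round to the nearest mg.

4209 mg

τ/t½ = 135/35 ≈ 3.8571, so f = (1/2)^(135/35) ≈ 0.069006.
Cmin,ss = (D/Vd)·f/(1−f), so D = Cmin,ss·Vd·(1−f)/f.
D = 4 × 78 × (1−f)/f ≈ 4 × 78 × 13.49149 ≈ 4209.34 mg.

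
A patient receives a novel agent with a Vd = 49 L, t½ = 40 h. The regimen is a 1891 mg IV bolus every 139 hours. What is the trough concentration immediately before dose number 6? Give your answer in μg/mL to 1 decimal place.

3.8 μg/mL

f = (1/2)^(τ/t½) = (1/2)^(139/40) ≈ 0.0899.
C₀ = D/Vd = 1891/49 ≈ 38.592 μg/mL.
Before the 6th dose, 5 doses have been given. Superposition: Cmin = C₀·(f + f² + … + f^5).
≈ 38.592 × (0.0899 + 0.0081 + 0.0007 + 0.0001 + 0.0000) ≈ 38.592 × 0.0988 ≈ 3.813 μg/mL.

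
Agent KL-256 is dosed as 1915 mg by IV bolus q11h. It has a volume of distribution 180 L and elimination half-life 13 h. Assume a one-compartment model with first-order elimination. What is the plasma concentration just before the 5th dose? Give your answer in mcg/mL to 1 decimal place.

12.1 mcg/mL

f = (1/2)^(τ/t½) = (1/2)^(11/13) ≈ 0.5563.
C₀ = D/Vd = 1915/180 ≈ 10.639 mcg/mL.
Before the 5th dose, 4 doses have been given. Superposition: Cmin = C₀·(f + f² + … + f^4).
≈ 10.639 × (0.5563 + 0.3095 + 0.1722 + 0.0958) ≈ 10.639 × 1.1338 ≈ 12.062 mcg/mL.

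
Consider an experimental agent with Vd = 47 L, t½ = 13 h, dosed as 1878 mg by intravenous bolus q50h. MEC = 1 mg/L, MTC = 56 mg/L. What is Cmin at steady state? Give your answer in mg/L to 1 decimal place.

τ/t½ = 50/13 ≈ 3.8462, so fraction remaining f = (1/2)^(50/13) ≈ 0.0695.
Single-dose peak C₀ = D/Vd = 1878/47 ≈ 39.957 mg/L.
Steady-state trough Cmin,ss = C₀·f/(1−f) ≈ 39.957 × 0.0695/0.9305 ≈ 2.984 mg/L.
Trough 3.0 mg/L vs MEC 1 mg/L: adequate.

3.0 mg/L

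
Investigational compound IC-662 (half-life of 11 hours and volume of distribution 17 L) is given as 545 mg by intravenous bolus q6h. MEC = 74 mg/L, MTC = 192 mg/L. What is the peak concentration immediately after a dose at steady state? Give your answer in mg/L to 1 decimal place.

τ/t½ = 6/11 ≈ 0.54545, so fraction remaining f = (1/2)^(6/11) ≈ 0.6852.
Accumulation ratio R = 1/(1 − f) ≈ 1/0.3148 ≈ 3.1766.
Single-dose peak C₀ = D/Vd = 545/17 ≈ 32.059 mg/L.
Cmax,ss = C₀/(1 − f) ≈ 32.059/0.3148 ≈ 101.839 mg/L.
Peak 101.8 mg/L vs MTC 192 mg/L: below toxic threshold.

101.8 mg/L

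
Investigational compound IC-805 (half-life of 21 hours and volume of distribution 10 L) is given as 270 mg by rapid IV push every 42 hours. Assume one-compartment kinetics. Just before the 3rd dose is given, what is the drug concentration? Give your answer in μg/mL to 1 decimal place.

f = (1/2)^(τ/t½) = (1/2)^(42/21) ≈ 0.2500.
C₀ = D/Vd = 270/10 ≈ 27.000 μg/mL.
Before the 3rd dose, 2 doses have been given. Superposition: Cmin = C₀·(f + f²).
≈ 27.000 × (0.2500 + 0.0625) ≈ 27.000 × 0.3125 ≈ 8.438 μg/mL.

8.4 μg/mL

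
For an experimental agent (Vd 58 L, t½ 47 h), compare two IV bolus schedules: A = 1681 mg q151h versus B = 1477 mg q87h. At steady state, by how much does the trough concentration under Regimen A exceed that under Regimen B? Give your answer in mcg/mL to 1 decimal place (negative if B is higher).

Regimen A: f = (1/2)^(151/47) ≈ 0.1079; Cmin,ss = (1681/58)·f/(1−f) ≈ 3.505 mcg/mL.
Regimen B: f = (1/2)^(87/47) ≈ 0.2772; Cmin,ss = (1477/58)·f/(1−f) ≈ 9.766 mcg/mL.
Difference ≈ 3.505 − 9.766 ≈ -6.261 mcg/mL.

-6.3 mcg/mL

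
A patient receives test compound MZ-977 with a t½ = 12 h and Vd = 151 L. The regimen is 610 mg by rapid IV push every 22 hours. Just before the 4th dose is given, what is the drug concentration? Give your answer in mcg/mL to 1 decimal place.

f = (1/2)^(τ/t½) = (1/2)^(22/12) ≈ 0.2806.
C₀ = D/Vd = 610/151 ≈ 4.040 mcg/mL.
Before the 4th dose, 3 doses have been given. Superposition: Cmin = C₀·(f + f² + … + f^3).
≈ 4.040 × (0.2806 + 0.0787 + 0.0221) ≈ 4.040 × 0.3814 ≈ 1.541 mcg/mL.

1.5 mcg/mL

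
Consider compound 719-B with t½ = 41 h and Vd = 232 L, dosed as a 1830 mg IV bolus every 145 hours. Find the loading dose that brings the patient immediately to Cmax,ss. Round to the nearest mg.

f = (1/2)^(145/41) ≈ 0.086175; accumulation ratio R = 1/(1−f) ≈ 1.09430.
Loading dose to hit Cmax,ss on first dose: D_load = D_maint·R ≈ 1830 × 1.09430 ≈ 2002.57 mg.

2003 mg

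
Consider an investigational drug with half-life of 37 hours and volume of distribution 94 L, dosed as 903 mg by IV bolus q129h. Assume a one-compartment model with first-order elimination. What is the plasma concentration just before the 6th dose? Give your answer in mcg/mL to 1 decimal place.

f = (1/2)^(τ/t½) = (1/2)^(129/37) ≈ 0.0892.
C₀ = D/Vd = 903/94 ≈ 9.606 mcg/mL.
Before the 6th dose, 5 doses have been given. Superposition: Cmin = C₀·(f + f² + … + f^5).
≈ 9.606 × (0.0892 + 0.0080 + 0.0007 + 0.0001 + 0.0000) ≈ 9.606 × 0.0980 ≈ 0.941 mcg/mL.

0.9 mcg/mL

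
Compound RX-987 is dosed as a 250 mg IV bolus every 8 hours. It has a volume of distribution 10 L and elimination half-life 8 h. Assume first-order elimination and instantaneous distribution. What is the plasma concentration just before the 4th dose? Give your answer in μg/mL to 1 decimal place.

f = (1/2)^(τ/t½) = (1/2)^(8/8) ≈ 0.5000.
C₀ = D/Vd = 250/10 ≈ 25.000 μg/mL.
Before the 4th dose, 3 doses have been given. Superposition: Cmin = C₀·(f + f² + … + f^3).
≈ 25.000 × (0.5000 + 0.2500 + 0.1250) ≈ 25.000 × 0.8750 ≈ 21.875 μg/mL.

21.9 μg/mL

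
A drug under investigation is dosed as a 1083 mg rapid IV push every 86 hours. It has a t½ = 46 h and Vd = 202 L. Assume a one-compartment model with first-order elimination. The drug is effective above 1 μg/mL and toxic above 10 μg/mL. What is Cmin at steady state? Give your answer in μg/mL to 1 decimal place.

τ/t½ = 86/46 ≈ 1.8696, so fraction remaining f = (1/2)^(86/46) ≈ 0.2737.
Single-dose peak C₀ = D/Vd = 1083/202 ≈ 5.361 μg/mL.
Steady-state trough Cmin,ss = C₀·f/(1−f) ≈ 5.361 × 0.2737/0.7263 ≈ 2.020 μg/mL.
Trough 2.0 μg/mL vs MEC 1 μg/mL: adequate.

2.0 μg/mL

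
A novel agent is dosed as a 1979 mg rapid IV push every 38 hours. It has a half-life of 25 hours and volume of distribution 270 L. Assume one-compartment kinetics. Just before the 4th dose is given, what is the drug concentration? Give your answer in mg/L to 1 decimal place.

3.8 mg/L

f = (1/2)^(τ/t½) = (1/2)^(38/25) ≈ 0.3487.
C₀ = D/Vd = 1979/270 ≈ 7.330 mg/L.
Before the 4th dose, 3 doses have been given. Superposition: Cmin = C₀·(f + f² + … + f^3).
≈ 7.330 × (0.3487 + 0.1216 + 0.0424) ≈ 7.330 × 0.5127 ≈ 3.758 mg/L.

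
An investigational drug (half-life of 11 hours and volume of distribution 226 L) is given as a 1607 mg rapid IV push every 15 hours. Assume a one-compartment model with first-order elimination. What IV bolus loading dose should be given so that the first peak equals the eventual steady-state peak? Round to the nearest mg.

2628 mg

f = (1/2)^(15/11) ≈ 0.388602; accumulation ratio R = 1/(1−f) ≈ 1.63560.
Loading dose to hit Cmax,ss on first dose: D_load = D_maint·R ≈ 1607 × 1.63560 ≈ 2628.41 mg.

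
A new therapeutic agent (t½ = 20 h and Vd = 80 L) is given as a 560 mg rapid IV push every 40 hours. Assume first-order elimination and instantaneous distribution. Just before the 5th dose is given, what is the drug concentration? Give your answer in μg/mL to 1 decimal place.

2.3 μg/mL

f = (1/2)^(τ/t½) = (1/2)^(40/20) ≈ 0.2500.
C₀ = D/Vd = 560/80 ≈ 7.000 μg/mL.
Before the 5th dose, 4 doses have been given. Superposition: Cmin = C₀·(f + f² + … + f^4).
≈ 7.000 × (0.2500 + 0.0625 + 0.0156 + 0.0039) ≈ 7.000 × 0.3320 ≈ 2.324 μg/mL.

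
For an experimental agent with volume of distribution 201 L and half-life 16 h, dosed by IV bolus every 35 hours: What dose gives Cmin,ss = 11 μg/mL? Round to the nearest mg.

7860 mg

τ/t½ = 35/16 ≈ 2.1875, so f = (1/2)^(35/16) ≈ 0.219532.
Cmin,ss = (D/Vd)·f/(1−f), so D = Cmin,ss·Vd·(1−f)/f.
D = 11 × 201 × (1−f)/f ≈ 11 × 201 × 3.55514 ≈ 7860.41 mg.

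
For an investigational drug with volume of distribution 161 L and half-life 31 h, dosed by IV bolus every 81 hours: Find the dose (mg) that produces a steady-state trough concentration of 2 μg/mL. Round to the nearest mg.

τ/t½ = 81/31 ≈ 2.6129, so f = (1/2)^(81/31) ≈ 0.163470.
Cmin,ss = (D/Vd)·f/(1−f), so D = Cmin,ss·Vd·(1−f)/f.
D = 2 × 161 × (1−f)/f ≈ 2 × 161 × 5.11733 ≈ 1647.78 mg.

1648 mg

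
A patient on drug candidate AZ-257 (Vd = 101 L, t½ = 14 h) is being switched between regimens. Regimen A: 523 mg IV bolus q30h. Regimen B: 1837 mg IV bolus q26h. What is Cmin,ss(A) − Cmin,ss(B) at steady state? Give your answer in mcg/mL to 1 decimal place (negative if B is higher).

Regimen A: f = (1/2)^(30/14) ≈ 0.2264; Cmin,ss = (523/101)·f/(1−f) ≈ 1.515 mcg/mL.
Regimen B: f = (1/2)^(26/14) ≈ 0.2760; Cmin,ss = (1837/101)·f/(1−f) ≈ 6.934 mcg/mL.
Difference ≈ 1.515 − 6.934 ≈ -5.419 mcg/mL.

-5.4 mcg/mL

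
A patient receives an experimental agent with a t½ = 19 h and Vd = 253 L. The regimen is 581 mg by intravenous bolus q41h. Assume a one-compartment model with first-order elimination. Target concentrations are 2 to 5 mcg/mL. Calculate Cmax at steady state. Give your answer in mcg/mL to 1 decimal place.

3.0 mcg/mL

Over one 41-h interval, 41/19 ≈ 2.1579 half-lives elapse, leaving f ≈ 0.2241 of each dose.
At steady state, accumulation factor R = 1/(1 − e^(−kτ)) ≈ 1.2888.
Single-dose peak C₀ = D/Vd = 581/253 ≈ 2.296 mcg/mL.
Steady-state peak Cmax,ss = C₀·R ≈ 2.296 × 1.2888 ≈ 2.959 mcg/mL.
Peak 3.0 mcg/mL vs MTC 5 mcg/mL: below toxic threshold.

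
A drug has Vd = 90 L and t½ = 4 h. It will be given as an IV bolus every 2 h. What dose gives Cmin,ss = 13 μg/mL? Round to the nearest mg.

485 mg

τ/t½ = 2/4 ≈ 0.5, so f = (1/2)^(2/4) ≈ 0.707107.
Cmin,ss = (D/Vd)·f/(1−f), so D = Cmin,ss·Vd·(1−f)/f.
D = 13 × 90 × (1−f)/f ≈ 13 × 90 × 0.41421 ≈ 484.63 mg.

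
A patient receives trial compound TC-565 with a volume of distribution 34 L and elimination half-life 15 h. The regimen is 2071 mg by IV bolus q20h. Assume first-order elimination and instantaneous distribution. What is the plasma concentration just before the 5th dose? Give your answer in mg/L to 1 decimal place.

39.1 mg/L

f = (1/2)^(τ/t½) = (1/2)^(20/15) ≈ 0.3969.
C₀ = D/Vd = 2071/34 ≈ 60.912 mg/L.
Before the 5th dose, 4 doses have been given. Superposition: Cmin = C₀·(f + f² + … + f^4).
≈ 60.912 × (0.3969 + 0.1575 + 0.0625 + 0.0248) ≈ 60.912 × 0.6417 ≈ 39.087 mg/L.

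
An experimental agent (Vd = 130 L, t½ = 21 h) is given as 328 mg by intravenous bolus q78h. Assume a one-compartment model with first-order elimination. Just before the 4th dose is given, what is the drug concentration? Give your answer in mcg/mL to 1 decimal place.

f = (1/2)^(τ/t½) = (1/2)^(78/21) ≈ 0.0762.
C₀ = D/Vd = 328/130 ≈ 2.523 mcg/mL.
Before the 4th dose, 3 doses have been given. Superposition: Cmin = C₀·(f + f² + … + f^3).
≈ 2.523 × (0.0762 + 0.0058 + 0.0004) ≈ 2.523 × 0.0824 ≈ 0.208 mcg/mL.

0.2 mcg/mL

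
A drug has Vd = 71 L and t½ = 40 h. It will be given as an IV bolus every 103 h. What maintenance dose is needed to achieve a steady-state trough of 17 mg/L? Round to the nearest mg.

τ/t½ = 103/40 ≈ 2.575, so f = (1/2)^(103/40) ≈ 0.167822.
Cmin,ss = (D/Vd)·f/(1−f), so D = Cmin,ss·Vd·(1−f)/f.
D = 17 × 71 × (1−f)/f ≈ 17 × 71 × 4.95869 ≈ 5985.14 mg.

5985 mg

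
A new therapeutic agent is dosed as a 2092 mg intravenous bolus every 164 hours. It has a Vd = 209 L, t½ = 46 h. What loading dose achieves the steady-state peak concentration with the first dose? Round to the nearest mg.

f = (1/2)^(164/46) ≈ 0.084482; accumulation ratio R = 1/(1−f) ≈ 1.09228.
Loading dose to hit Cmax,ss on first dose: D_load = D_maint·R ≈ 2092 × 1.09228 ≈ 2285.05 mg.

2285 mg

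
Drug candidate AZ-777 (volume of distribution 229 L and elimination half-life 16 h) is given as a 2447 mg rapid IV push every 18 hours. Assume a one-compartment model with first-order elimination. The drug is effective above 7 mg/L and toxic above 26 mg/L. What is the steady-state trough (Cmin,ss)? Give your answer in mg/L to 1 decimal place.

9.0 mg/L

k = ln2/t½ = ln2/16 ≈ 0.043322 h⁻¹; fraction remaining f = e^(−kτ) = e^(−0.043322×18) ≈ 0.4585.
Accumulation ratio R = 1/(1 − f) ≈ 1/0.5415 ≈ 1.8467.
Single-dose peak C₀ = D/Vd = 2447/229 ≈ 10.686 mg/L.
Cmax,ss = C₀/(1 − f) ≈ 10.686/0.5415 ≈ 19.734 mg/L.
One interval later, Cmin,ss = Cmax,ss·e^(−kτ) ≈ 19.734 × 0.4585 ≈ 9.048 mg/L.
Trough 9.0 mg/L vs MEC 7 mg/L: adequate.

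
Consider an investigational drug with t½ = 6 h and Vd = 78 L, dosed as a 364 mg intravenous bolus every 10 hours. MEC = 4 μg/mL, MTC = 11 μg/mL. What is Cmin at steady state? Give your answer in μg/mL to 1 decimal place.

Over one 10-h interval, 10/6 ≈ 1.6667 half-lives elapse, leaving f ≈ 0.3150 of each dose.
Accumulation ratio R = 1/(1 − f) ≈ 1/0.6850 ≈ 1.4599.
Single-dose peak C₀ = D/Vd = 364/78 ≈ 4.667 μg/mL.
Cmax,ss = C₀/(1 − f) ≈ 4.667/0.6850 ≈ 6.813 μg/mL.
Steady-state trough Cmin,ss = Cmax,ss·f ≈ 6.813 × 0.3150 ≈ 2.146 μg/mL.
Trough 2.1 μg/mL vs MEC 4 μg/mL: subtherapeutic.

2.1 μg/mL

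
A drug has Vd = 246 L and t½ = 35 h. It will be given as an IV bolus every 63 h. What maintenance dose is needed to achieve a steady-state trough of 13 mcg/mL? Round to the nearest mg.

7938 mg

τ/t½ = 63/35 ≈ 1.8, so f = (1/2)^(63/35) ≈ 0.287175.
Cmin,ss = (D/Vd)·f/(1−f), so D = Cmin,ss·Vd·(1−f)/f.
D = 13 × 246 × (1−f)/f ≈ 13 × 246 × 2.48220 ≈ 7938.08 mg.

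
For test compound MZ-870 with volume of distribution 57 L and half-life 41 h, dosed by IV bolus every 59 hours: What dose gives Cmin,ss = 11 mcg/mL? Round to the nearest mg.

1073 mg

τ/t½ = 59/41 ≈ 1.439, so f = (1/2)^(59/41) ≈ 0.368817.
Cmin,ss = (D/Vd)·f/(1−f), so D = Cmin,ss·Vd·(1−f)/f.
D = 11 × 57 × (1−f)/f ≈ 11 × 57 × 1.71137 ≈ 1073.03 mg.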